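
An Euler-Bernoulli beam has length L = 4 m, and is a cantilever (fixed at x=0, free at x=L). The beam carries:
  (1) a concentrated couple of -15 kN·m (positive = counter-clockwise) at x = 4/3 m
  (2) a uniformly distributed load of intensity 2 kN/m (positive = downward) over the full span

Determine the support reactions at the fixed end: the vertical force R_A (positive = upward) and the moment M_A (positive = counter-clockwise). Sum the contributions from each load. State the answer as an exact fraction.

R_A = 8 kN, M_A = 31 kN·m

Load 1 — applied couple M₀=-15 kN·m at a=4/3 m (b=L-a=8/3):
  R_A = 0 kN
  M_A = -M₀ = -(-15) = 15 kN·m
Load 2 — uniform load w=2 kN/m over full span:
  R_A = wL = 2·4 = 8 kN
  M_A = wL²/2 = 2·4²/2 = 16 kN·m
Superposition: R_A = 8 kN, M_A = 31 kN·m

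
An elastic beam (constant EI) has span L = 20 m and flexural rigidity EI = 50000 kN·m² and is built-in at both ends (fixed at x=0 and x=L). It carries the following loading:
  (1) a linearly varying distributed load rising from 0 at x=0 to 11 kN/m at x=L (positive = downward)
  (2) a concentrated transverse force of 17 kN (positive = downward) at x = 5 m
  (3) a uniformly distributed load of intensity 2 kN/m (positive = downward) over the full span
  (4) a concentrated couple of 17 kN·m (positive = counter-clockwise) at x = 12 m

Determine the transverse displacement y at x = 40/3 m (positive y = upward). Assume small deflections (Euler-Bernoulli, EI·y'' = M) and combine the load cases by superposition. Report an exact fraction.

y(40/3) = -4123157/72900000 m

Load 1 — triangular load w₀=11 kN/m (0→w₀ over full span):
  y_1 = -w₀x²(L-x)²(x+2L)/(120LEI) = -11·(40/3)²·(20-(40/3))²·((40/3)+2·20)/(120·20·50000) = -704/18225 m
Load 2 — point force P=17 kN at a=5 m (b=L-a=15):
  y_2 = -Pa²(L-x)²(3bL-(3b+a)(L-x))/(6L³EI)  [x>a] = -17·5²·(20-(40/3))²·(3·15·20-(3·15+5)·(20-(40/3)))/(6·20³·50000) = -289/64800 m
Load 3 — uniform load w=2 kN/m over full span:
  y_3 = -wx²(L-x)²/(24EI) = -2·(40/3)²·(20-(40/3))²/(24·50000) = -16/1215 m
Load 4 — applied couple M₀=17 kN·m at a=12 m (b=L-a=8):
  y_4 = (R_Ax³/6 - M_Ax²/2 - M₀(x-a)²/2)/EI  [x>a] with R_A=153/125, M_A=136/25 = ((153/125)·(40/3)³/6 - (136/25)·(40/3)²/2 - 17·((40/3)-12)²/2)/50000 = -17/56250 m
Superposition: y = Σ y_i = -4123157/72900000 m ≈ -0.056559 m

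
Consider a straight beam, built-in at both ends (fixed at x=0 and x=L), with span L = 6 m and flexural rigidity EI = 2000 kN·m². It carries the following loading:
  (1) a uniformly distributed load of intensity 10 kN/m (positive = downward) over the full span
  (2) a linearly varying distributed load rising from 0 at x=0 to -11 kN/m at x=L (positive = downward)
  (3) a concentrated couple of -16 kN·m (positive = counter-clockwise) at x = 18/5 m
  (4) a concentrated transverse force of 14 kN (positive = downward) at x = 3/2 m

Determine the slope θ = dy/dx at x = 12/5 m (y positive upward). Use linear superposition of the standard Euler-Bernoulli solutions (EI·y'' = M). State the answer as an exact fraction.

Load 1 — uniform load w=10 kN/m over full span:
  θ_1 = -wx(L-x)(L-2x)/(12EI) = -10·(12/5)·(6-(12/5))·(6-2·(12/5))/(12·2000) = -27/6250 rad
Load 2 — triangular load w₀=-11 kN/m (0→w₀ over full span):
  θ_2 = -w₀(2x(L-x)(L-2x)(x+2L)+x²(L-x)²)/(120LEI) = -(-11)·(2·(12/5)·(6-(12/5))·(6-2·(12/5))·((12/5)+2·6)+(12/5)²·(6-(12/5))²)/(120·6·2000) = 891/312500 rad
Load 3 — applied couple M₀=-16 kN·m at a=18/5 m (b=L-a=12/5):
  θ_3 = (R_Ax²/2 - M_Ax)/EI  [x≤a] with R_A=-96/25, M_A=-128/25 = ((-96/25)·(12/5)²/2 - (-128/25)·(12/5))/2000 = 48/78125 rad
Load 4 — point force P=14 kN at a=3/2 m (b=L-a=9/2):
  θ_4 = Pa²(L-x)(2bL-(3b+a)(L-x))/(2L³EI)  [x>a] = 14·(3/2)²·(6-(12/5))·(2·(9/2)·6-(3·(9/2)+(3/2))·(6-(12/5)))/(2·6³·2000) = 0 rad
Superposition: θ = Σ θ_i = -267/312500 rad ≈ -0.000854 rad

θ(12/5) = -267/312500 rad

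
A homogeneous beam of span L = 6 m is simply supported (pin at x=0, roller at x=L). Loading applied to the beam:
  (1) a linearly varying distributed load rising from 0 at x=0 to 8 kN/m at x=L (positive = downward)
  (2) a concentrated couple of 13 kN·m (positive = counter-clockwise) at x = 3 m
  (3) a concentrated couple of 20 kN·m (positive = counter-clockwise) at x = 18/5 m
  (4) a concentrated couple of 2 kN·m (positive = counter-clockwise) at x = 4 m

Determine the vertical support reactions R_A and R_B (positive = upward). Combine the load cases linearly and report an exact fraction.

R_A = 83/6 kN, R_B = 61/6 kN

Load 1 — triangular load w₀=8 kN/m (0→w₀ over full span):
  R_A = w₀L/6 = 8·6/6 = 8 kN
  R_B = w₀L/3 = 8·6/3 = 16 kN
Load 2 — applied couple M₀=13 kN·m at a=3 m (b=L-a=3):
  R_A = M₀/L = 13/6 kN
  R_B = -M₀/L = -13/6 kN
Load 3 — applied couple M₀=20 kN·m at a=18/5 m (b=L-a=12/5):
  R_A = M₀/L = 20/6 = 10/3 kN
  R_B = -M₀/L = -20/6 = -10/3 kN
Load 4 — applied couple M₀=2 kN·m at a=4 m (b=L-a=2):
  R_A = M₀/L = 2/6 = 1/3 kN
  R_B = -M₀/L = -2/6 = -1/3 kN
Superposition: R_A = 83/6 kN, R_B = 61/6 kN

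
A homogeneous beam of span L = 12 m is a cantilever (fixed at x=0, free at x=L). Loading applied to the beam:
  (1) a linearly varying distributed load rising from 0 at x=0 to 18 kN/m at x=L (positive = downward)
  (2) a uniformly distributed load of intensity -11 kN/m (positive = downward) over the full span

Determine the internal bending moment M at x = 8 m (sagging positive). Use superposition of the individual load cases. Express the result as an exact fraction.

M(8) = -40 kN·m

Load 1 — triangular load w₀=18 kN/m (0→w₀ over full span):
  M_1 = w₀Lx/2 - w₀L²/3 - w₀x³/(6L) = 18·12·8/2 - 18·12²/3 - 18·8³/(6·12) = -128 kN·m
Load 2 — uniform load w=-11 kN/m over full span:
  M_2 = -w(L-x)²/2 = -(-11)·(12-8)²/2 = 88 kN·m
Superposition: M = Σ M_i = -40 kN·m ≈ -40.000000 kN·m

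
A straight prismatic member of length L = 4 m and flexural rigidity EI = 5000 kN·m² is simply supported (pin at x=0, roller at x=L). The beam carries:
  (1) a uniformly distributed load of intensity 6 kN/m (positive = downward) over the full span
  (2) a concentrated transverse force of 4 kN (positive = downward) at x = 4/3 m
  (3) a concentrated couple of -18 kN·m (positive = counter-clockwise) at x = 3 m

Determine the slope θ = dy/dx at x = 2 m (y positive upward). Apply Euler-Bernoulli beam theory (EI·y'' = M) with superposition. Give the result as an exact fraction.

θ(2) = 403/1620000 rad

Load 1 — uniform load w=6 kN/m over full span:
  θ_1 = -w(L³-6Lx²+4x³)/(24EI) = -6·(4³-6·4·2²+4·2³)/(24·5000) = 0 rad
Load 2 — point force P=4 kN at a=4/3 m (b=L-a=8/3):
  θ_2 = -Pa(2L²-6Lx+3x²+a²)/(6LEI)  [x>a] = -4·(4/3)·(2·4²-6·4·2+3·2²+(4/3)²)/(6·4·5000) = 1/10125 rad
Load 3 — applied couple M₀=-18 kN·m at a=3 m (b=L-a=1):
  θ_3 = (M₀x²/(2L)+C₁)/EI  [x≤a] with C₁=M₀(3b²-L²)/(6L)=39/4 = ((-18)·2²/(2·4)+(39/4))/5000 = 3/20000 rad
Superposition: θ = Σ θ_i = 403/1620000 rad ≈ 0.000249 rad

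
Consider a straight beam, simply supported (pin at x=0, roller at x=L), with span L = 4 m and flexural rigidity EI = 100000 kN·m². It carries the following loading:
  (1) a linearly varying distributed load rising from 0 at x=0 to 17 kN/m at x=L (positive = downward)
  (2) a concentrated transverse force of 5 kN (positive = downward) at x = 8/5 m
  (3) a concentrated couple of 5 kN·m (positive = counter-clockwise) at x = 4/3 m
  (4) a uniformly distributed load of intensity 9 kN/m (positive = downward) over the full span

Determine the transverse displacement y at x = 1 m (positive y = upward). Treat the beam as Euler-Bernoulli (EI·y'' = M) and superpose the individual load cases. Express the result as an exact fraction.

y(1) = -316639/720000000 m

Load 1 — triangular load w₀=17 kN/m (0→w₀ over full span):
  y_1 = -w₀x(7L⁴-10L²x²+3x⁴)/(360LEI) = -17·1·(7·4⁴-10·4²·1²+3·1⁴)/(360·4·100000) = -1853/9600000 m
Load 2 — point force P=5 kN at a=8/5 m (b=L-a=12/5):
  y_2 = -Pbx(L²-b²-x²)/(6LEI)  [x≤a] = -5·(12/5)·1·(4²-(12/5)²-1²)/(6·4·100000) = -231/5000000 m
Load 3 — applied couple M₀=5 kN·m at a=4/3 m (b=L-a=8/3):
  y_3 = (M₀x³/(6L)+C₁x)/EI  [x≤a] with C₁=M₀(3b²-L²)/(6L)=10/9 = (5·1³/(6·4)+(10/9)·1)/100000 = 19/1440000 m
Load 4 — uniform load w=9 kN/m over full span:
  y_4 = -wx(L³-2Lx²+x³)/(24EI) = -9·1·(4³-2·4·1²+1³)/(24·100000) = -171/800000 m
Superposition: y = Σ y_i = -316639/720000000 m ≈ -0.000440 m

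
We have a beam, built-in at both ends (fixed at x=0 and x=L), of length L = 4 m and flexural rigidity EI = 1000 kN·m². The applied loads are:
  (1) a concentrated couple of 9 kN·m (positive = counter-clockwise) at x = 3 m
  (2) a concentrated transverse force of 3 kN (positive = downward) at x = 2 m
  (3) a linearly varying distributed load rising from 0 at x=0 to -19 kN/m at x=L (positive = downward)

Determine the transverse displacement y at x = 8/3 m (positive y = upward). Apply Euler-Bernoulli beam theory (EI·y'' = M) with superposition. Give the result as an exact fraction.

Load 1 — applied couple M₀=9 kN·m at a=3 m (b=L-a=1):
  y_1 = (R_Ax³/6 - M_Ax²/2)/EI  [x≤a] with R_A=81/32, M_A=45/16 = ((81/32)·(8/3)³/6 - (45/16)·(8/3)²/2)/1000 = -1/500 m
Load 2 — point force P=3 kN at a=2 m (b=L-a=2):
  y_2 = -Pa²(L-x)²(3bL-(3b+a)(L-x))/(6L³EI)  [x>a] = -3·2²·(4-(8/3))²·(3·2·4-(3·2+2)·(4-(8/3)))/(6·4³·1000) = -1/1350 m
Load 3 — triangular load w₀=-19 kN/m (0→w₀ over full span):
  y_3 = -w₀x²(L-x)²(x+2L)/(120LEI) = -(-19)·(8/3)²·(4-(8/3))²·((8/3)+2·4)/(120·4·1000) = 2432/455625 m
Superposition: y = Σ y_i = 4733/1822500 m ≈ 0.002597 m

y(8/3) = 4733/1822500 m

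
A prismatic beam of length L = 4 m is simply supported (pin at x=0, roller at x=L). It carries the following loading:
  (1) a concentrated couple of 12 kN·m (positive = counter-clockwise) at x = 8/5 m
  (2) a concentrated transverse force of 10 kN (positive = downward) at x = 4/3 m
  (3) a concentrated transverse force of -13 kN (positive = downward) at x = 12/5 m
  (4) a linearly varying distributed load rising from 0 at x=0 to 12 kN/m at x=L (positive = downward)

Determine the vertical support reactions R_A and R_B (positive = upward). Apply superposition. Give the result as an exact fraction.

Load 1 — applied couple M₀=12 kN·m at a=8/5 m (b=L-a=12/5):
  R_A = M₀/L = 12/4 = 3 kN
  R_B = -M₀/L = -12/4 = -3 kN
Load 2 — point force P=10 kN at a=4/3 m (b=L-a=8/3):
  R_A = Pb/L = 10·(8/3)/4 = 20/3 kN
  R_B = Pa/L = 10·(4/3)/4 = 10/3 kN
Load 3 — point force P=-13 kN at a=12/5 m (b=L-a=8/5):
  R_A = Pb/L = (-13)·(8/5)/4 = -26/5 kN
  R_B = Pa/L = (-13)·(12/5)/4 = -39/5 kN
Load 4 — triangular load w₀=12 kN/m (0→w₀ over full span):
  R_A = w₀L/6 = 12·4/6 = 8 kN
  R_B = w₀L/3 = 12·4/3 = 16 kN
Superposition: R_A = 187/15 kN, R_B = 128/15 kN

R_A = 187/15 kN, R_B = 128/15 kN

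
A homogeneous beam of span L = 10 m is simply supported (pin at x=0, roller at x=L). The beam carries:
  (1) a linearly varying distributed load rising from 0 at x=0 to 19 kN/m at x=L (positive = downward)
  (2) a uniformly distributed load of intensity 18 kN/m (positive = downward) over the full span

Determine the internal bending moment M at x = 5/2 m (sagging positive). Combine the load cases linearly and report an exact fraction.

M(5/2) = 7775/32 kN·m

Load 1 — triangular load w₀=19 kN/m (0→w₀ over full span):
  M_1 = w₀Lx/6 - w₀x³/(6L) = 19·10·(5/2)/6 - 19·(5/2)³/(6·10) = 2375/32 kN·m
Load 2 — uniform load w=18 kN/m over full span:
  M_2 = wx(L-x)/2 = 18·(5/2)·(10-(5/2))/2 = 675/4 kN·m
Superposition: M = Σ M_i = 7775/32 kN·m ≈ 242.968750 kN·m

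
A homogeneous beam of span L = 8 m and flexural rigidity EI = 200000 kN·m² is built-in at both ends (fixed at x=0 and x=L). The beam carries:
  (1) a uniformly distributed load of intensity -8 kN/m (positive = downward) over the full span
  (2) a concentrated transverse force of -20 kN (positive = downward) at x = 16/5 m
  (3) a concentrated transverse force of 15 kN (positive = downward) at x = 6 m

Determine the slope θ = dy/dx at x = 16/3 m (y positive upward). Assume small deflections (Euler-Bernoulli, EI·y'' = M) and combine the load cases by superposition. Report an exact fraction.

θ(16/3) = -38353/202500000 rad

Load 1 — uniform load w=-8 kN/m over full span:
  θ_1 = -wx(L-x)(L-2x)/(12EI) = -(-8)·(16/3)·(8-(16/3))·(8-2·(16/3))/(12·200000) = -32/253125 rad
Load 2 — point force P=-20 kN at a=16/5 m (b=L-a=24/5):
  θ_2 = Pa²(L-x)(2bL-(3b+a)(L-x))/(2L³EI)  [x>a] = (-20)·(16/5)²·(8-(16/3))·(2·(24/5)·8-(3·(24/5)+(16/5))·(8-(16/3)))/(2·8³·200000) = -56/703125 rad
Load 3 — point force P=15 kN at a=6 m (b=L-a=2):
  θ_3 = -Pb²x(2aL-(3a+b)x)/(2L³EI)  [x≤a] = -15·2²·(16/3)·(2·6·8-(3·6+2)·(16/3))/(2·8³·200000) = 1/60000 rad
Superposition: θ = Σ θ_i = -38353/202500000 rad ≈ -0.000189 rad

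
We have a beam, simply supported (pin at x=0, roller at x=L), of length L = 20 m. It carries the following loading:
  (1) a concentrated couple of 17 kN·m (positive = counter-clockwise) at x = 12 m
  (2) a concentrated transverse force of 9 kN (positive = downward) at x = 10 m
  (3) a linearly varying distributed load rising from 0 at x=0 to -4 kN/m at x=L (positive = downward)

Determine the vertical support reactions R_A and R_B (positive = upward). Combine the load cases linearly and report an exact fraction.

Load 1 — applied couple M₀=17 kN·m at a=12 m (b=L-a=8):
  R_A = M₀/L = 17/20 kN
  R_B = -M₀/L = -17/20 kN
Load 2 — point force P=9 kN at a=10 m (b=L-a=10):
  R_A = Pb/L = 9·10/20 = 9/2 kN
  R_B = Pa/L = 9·10/20 = 9/2 kN
Load 3 — triangular load w₀=-4 kN/m (0→w₀ over full span):
  R_A = w₀L/6 = (-4)·20/6 = -40/3 kN
  R_B = w₀L/3 = (-4)·20/3 = -80/3 kN
Superposition: R_A = -479/60 kN, R_B = -1381/60 kN

R_A = -479/60 kN, R_B = -1381/60 kN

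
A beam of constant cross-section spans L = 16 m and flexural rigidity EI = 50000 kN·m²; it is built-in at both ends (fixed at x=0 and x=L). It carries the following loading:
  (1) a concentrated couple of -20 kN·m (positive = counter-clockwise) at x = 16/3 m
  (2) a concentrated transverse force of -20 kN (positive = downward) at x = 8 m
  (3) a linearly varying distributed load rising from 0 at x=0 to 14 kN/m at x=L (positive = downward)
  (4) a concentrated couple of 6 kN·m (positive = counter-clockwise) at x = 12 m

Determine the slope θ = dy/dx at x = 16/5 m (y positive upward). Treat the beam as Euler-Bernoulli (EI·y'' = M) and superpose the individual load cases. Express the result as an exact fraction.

θ(16/5) = -5846/1953125 rad

Load 1 — applied couple M₀=-20 kN·m at a=16/3 m (b=L-a=32/3):
  θ_1 = (R_Ax²/2 - M_Ax)/EI  [x≤a] with R_A=-5/3, M_A=0 = ((-5/3)·(16/5)²/2 - 0·(16/5))/50000 = -8/46875 rad
Load 2 — point force P=-20 kN at a=8 m (b=L-a=8):
  θ_2 = -Pb²x(2aL-(3a+b)x)/(2L³EI)  [x≤a] = -(-20)·8²·(16/5)·(2·8·16-(3·8+8)·(16/5))/(2·16³·50000) = 24/15625 rad
Load 3 — triangular load w₀=14 kN/m (0→w₀ over full span):
  θ_3 = -w₀(2x(L-x)(L-2x)(x+2L)+x²(L-x)²)/(120LEI) = -14·(2·(16/5)·(16-(16/5))·(16-2·(16/5))·((16/5)+2·16)+(16/5)²·(16-(16/5))²)/(120·16·50000) = -25088/5859375 rad
Load 4 — applied couple M₀=6 kN·m at a=12 m (b=L-a=4):
  θ_4 = (R_Ax²/2 - M_Ax)/EI  [x≤a] with R_A=27/64, M_A=15/8 = ((27/64)·(16/5)²/2 - (15/8)·(16/5))/50000 = -6/78125 rad
Superposition: θ = Σ θ_i = -5846/1953125 rad ≈ -0.002993 rad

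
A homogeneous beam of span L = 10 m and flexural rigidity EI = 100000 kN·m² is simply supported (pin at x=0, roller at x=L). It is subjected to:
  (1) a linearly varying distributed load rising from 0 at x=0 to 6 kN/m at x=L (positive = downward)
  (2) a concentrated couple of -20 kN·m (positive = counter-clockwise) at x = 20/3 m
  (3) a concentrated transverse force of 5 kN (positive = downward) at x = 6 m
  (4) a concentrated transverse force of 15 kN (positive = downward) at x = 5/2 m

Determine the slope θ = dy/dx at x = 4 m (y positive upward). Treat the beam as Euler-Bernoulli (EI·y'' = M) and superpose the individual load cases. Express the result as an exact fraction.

Load 1 — triangular load w₀=6 kN/m (0→w₀ over full span):
  θ_1 = -w₀(7L⁴-30L²x²+15x⁴)/(360LEI) = -6·(7·10⁴-30·10²·4²+15·4⁴)/(360·10·100000) = -323/750000 rad
Load 2 — applied couple M₀=-20 kN·m at a=20/3 m (b=L-a=10/3):
  θ_2 = (M₀x²/(2L)+C₁)/EI  [x≤a] with C₁=M₀(3b²-L²)/(6L)=200/9 = ((-20)·4²/(2·10)+(200/9))/100000 = 7/112500 rad
Load 3 — point force P=5 kN at a=6 m (b=L-a=4):
  θ_3 = -Pb(L²-b²-3x²)/(6LEI)  [x≤a] = -5·4·(10²-4²-3·4²)/(6·10·100000) = -3/25000 rad
Load 4 — point force P=15 kN at a=5/2 m (b=L-a=15/2):
  θ_4 = -Pa(2L²-6Lx+3x²+a²)/(6LEI)  [x>a] = -15·(5/2)·(2·10²-6·10·4+3·4²+(5/2)²)/(6·10·100000) = -57/640000 rad
Superposition: θ = Σ θ_i = -83161/144000000 rad ≈ -0.000578 rad

θ(4) = -83161/144000000 rad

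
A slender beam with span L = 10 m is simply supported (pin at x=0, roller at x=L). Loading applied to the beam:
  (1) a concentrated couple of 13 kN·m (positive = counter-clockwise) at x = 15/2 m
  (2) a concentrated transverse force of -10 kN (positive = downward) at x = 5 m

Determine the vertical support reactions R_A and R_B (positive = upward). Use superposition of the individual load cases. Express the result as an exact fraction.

Load 1 — applied couple M₀=13 kN·m at a=15/2 m (b=L-a=5/2):
  R_A = M₀/L = 13/10 kN
  R_B = -M₀/L = -13/10 kN
Load 2 — point force P=-10 kN at a=5 m (b=L-a=5):
  R_A = Pb/L = (-10)·5/10 = -5 kN
  R_B = Pa/L = (-10)·5/10 = -5 kN
Superposition: R_A = -37/10 kN, R_B = -63/10 kN

R_A = -37/10 kN, R_B = -63/10 kN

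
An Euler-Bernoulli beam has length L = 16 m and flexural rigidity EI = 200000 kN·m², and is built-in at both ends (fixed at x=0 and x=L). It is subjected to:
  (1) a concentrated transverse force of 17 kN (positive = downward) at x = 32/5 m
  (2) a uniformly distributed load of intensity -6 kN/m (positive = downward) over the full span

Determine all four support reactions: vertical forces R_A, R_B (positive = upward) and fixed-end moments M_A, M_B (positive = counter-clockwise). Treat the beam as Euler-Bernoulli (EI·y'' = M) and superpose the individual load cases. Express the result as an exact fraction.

Load 1 — point force P=17 kN at a=32/5 m (b=L-a=48/5):
  R_A = Pb²(3a+b)/L³ = 17·(48/5)²·(3·(32/5)+(48/5))/16³ = 1377/125 kN
  M_A = Pab²/L² = 17·(32/5)·(48/5)²/16² = 4896/125 kN·m
  R_B = Pa²(a+3b)/L³ = 17·(32/5)²·((32/5)+3·(48/5))/16³ = 748/125 kN
  M_B = -Pa²b/L² = -17·(32/5)²·(48/5)/16² = -3264/125 kN·m
Load 2 — uniform load w=-6 kN/m over full span:
  R_A = wL/2 = (-6)·16/2 = -48 kN
  M_A = wL²/12 = (-6)·16²/12 = -128 kN·m
  R_B = wL/2 = (-6)·16/2 = -48 kN
  M_B = -wL²/12 = -(-6)·16²/12 = 128 kN·m
Superposition: R_A = -4623/125 kN, M_A = -11104/125 kN·m, R_B = -5252/125 kN, M_B = 12736/125 kN·m

R_A = -4623/125 kN, M_A = -11104/125 kN·m, R_B = -5252/125 kN, M_B = 12736/125 kN·m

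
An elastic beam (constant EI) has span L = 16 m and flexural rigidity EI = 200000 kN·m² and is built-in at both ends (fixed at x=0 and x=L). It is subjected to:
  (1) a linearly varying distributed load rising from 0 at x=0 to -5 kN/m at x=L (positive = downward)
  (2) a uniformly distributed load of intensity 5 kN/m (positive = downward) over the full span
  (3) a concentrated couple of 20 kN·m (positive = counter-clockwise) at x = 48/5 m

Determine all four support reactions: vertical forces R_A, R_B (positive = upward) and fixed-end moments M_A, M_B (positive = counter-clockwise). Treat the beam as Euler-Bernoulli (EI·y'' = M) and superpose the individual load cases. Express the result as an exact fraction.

R_A = 149/5 kN, M_A = 352/5 kN·m, R_B = 51/5 kN, M_B = -604/15 kN·m

Load 1 — triangular load w₀=-5 kN/m (0→w₀ over full span):
  R_A = 3w₀L/20 = 3·(-5)·16/20 = -12 kN
  M_A = w₀L²/30 = (-5)·16²/30 = -128/3 kN·m
  R_B = 7w₀L/20 = 7·(-5)·16/20 = -28 kN
  M_B = -w₀L²/20 = -(-5)·16²/20 = 64 kN·m
Load 2 — uniform load w=5 kN/m over full span:
  R_A = wL/2 = 5·16/2 = 40 kN
  M_A = wL²/12 = 5·16²/12 = 320/3 kN·m
  R_B = wL/2 = 5·16/2 = 40 kN
  M_B = -wL²/12 = -5·16²/12 = -320/3 kN·m
Load 3 — applied couple M₀=20 kN·m at a=48/5 m (b=L-a=32/5):
  R_A = 6M₀ab/L³ = 6·20·(48/5)·(32/5)/16³ = 9/5 kN
  M_A = M₀b(2a-b)/L² = 20·(32/5)·(2·(48/5)-(32/5))/16² = 32/5 kN·m
  R_B = -6M₀ab/L³ = -6·20·(48/5)·(32/5)/16³ = -9/5 kN
  M_B = M₀a(2b-a)/L² = 20·(48/5)·(2·(32/5)-(48/5))/16² = 12/5 kN·m
Superposition: R_A = 149/5 kN, M_A = 352/5 kN·m, R_B = 51/5 kN, M_B = -604/15 kN·m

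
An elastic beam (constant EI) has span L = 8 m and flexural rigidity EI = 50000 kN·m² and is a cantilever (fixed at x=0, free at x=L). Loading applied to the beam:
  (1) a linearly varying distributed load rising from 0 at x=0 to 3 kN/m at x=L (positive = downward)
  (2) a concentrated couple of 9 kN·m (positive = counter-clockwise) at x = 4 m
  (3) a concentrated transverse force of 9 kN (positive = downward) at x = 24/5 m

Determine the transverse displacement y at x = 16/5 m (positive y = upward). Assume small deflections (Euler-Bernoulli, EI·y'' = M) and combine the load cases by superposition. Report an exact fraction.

y(16/5) = -380024/48828125 m

Load 1 — triangular load w₀=3 kN/m (0→w₀ over full span):
  y_1 = (w₀Lx³/12-w₀L²x²/6-w₀x⁵/(120L))/EI = (3·8·(16/5)³/12-3·8²·(16/5)²/6-3·(16/5)⁵/(120·8))/50000 = -257024/48828125 m
Load 2 — applied couple M₀=9 kN·m at a=4 m (b=L-a=4):
  y_2 = M₀x²/(2EI)  [x≤a] = 9·(16/5)²/(2·50000) = 72/78125 m
Load 3 — point force P=9 kN at a=24/5 m (b=L-a=16/5):
  y_3 = -Px²(3a-x)/(6EI)  [x≤a] = -9·(16/5)²·(3·(24/5)-(16/5))/(6·50000) = -1344/390625 m
Superposition: y = Σ y_i = -380024/48828125 m ≈ -0.007783 m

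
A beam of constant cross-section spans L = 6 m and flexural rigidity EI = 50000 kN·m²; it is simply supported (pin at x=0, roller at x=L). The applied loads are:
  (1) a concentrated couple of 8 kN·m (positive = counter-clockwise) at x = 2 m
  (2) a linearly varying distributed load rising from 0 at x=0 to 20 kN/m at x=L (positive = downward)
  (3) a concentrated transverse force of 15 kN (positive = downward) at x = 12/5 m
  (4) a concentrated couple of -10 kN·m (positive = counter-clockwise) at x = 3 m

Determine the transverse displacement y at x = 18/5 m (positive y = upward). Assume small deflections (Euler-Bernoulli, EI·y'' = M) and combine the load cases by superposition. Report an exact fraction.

Load 1 — applied couple M₀=8 kN·m at a=2 m (b=L-a=4):
  y_1 = (M₀x³/(6L)-M₀(x-a)²/2+C₁x)/EI  [x>a] with C₁=M₀(3b²-L²)/(6L)=8/3 = (8·(18/5)³/(6·6)-8·((18/5)-2)²/2+(8/3)·(18/5))/50000 = 76/390625 m
Load 2 — triangular load w₀=20 kN/m (0→w₀ over full span):
  y_2 = -w₀x(7L⁴-10L²x²+3x⁴)/(360LEI) = -20·(18/5)·(7·6⁴-10·6²·(18/5)²+3·(18/5)⁴)/(360·6·50000) = -31968/9765625 m
Load 3 — point force P=15 kN at a=12/5 m (b=L-a=18/5):
  y_3 = -Pa(L-x)(2Lx-a²-x²)/(6LEI)  [x>a] = -15·(12/5)·(6-(18/5))·(2·6·(18/5)-(12/5)²-(18/5)²)/(6·6·50000) = -459/390625 m
Load 4 — applied couple M₀=-10 kN·m at a=3 m (b=L-a=3):
  y_4 = (M₀x³/(6L)-M₀(x-a)²/2+C₁x)/EI  [x>a] with C₁=M₀(3b²-L²)/(6L)=5/2 = ((-10)·(18/5)³/(6·6)-(-10)·((18/5)-3)²/2+(5/2)·(18/5))/50000 = -27/625000 m
Superposition: y = Σ y_i = -335719/78125000 m ≈ -0.004297 m

y(18/5) = -335719/78125000 m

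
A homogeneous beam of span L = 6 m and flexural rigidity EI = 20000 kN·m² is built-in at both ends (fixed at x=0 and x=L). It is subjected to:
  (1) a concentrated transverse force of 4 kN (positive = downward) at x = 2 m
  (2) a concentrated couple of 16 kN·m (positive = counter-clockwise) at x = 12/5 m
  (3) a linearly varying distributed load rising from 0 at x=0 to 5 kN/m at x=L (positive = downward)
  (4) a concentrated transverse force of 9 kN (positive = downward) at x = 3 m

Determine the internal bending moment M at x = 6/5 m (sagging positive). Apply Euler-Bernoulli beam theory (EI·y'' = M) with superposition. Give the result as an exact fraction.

Load 1 — point force P=4 kN at a=2 m (b=L-a=4):
  M_1 = Pb²(3a+b)x/L³ - Pab²/L²  [x≤a] = 4·4²·(3·2+4)·(6/5)/6³ - 4·2·4²/6² = 0 kN·m
Load 2 — applied couple M₀=16 kN·m at a=12/5 m (b=L-a=18/5):
  M_2 = R_Ax - M_A  [x≤a] with R_A=96/25, M_A=48/25 = (96/25)·(6/5) - (48/25) = 336/125 kN·m
Load 3 — triangular load w₀=5 kN/m (0→w₀ over full span):
  M_3 = 3w₀Lx/20 - w₀L²/30 - w₀x³/(6L) = 3·5·6·(6/5)/20 - 5·6²/30 - 5·(6/5)³/(6·6) = -21/25 kN·m
Load 4 — point force P=9 kN at a=3 m (b=L-a=3):
  M_4 = Pb²(3a+b)x/L³ - Pab²/L²  [x≤a] = 9·3²·(3·3+3)·(6/5)/6³ - 9·3·3²/6² = -27/20 kN·m
Superposition: M = Σ M_i = 249/500 kN·m ≈ 0.498000 kN·m

M(6/5) = 249/500 kN·m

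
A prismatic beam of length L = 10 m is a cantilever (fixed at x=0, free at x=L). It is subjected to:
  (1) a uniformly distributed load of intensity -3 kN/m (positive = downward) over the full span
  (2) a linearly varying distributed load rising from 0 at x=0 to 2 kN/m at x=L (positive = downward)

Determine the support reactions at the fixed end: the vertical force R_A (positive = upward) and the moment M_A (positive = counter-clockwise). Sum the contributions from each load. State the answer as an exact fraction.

Load 1 — uniform load w=-3 kN/m over full span:
  R_A = wL = (-3)·10 = -30 kN
  M_A = wL²/2 = (-3)·10²/2 = -150 kN·m
Load 2 — triangular load w₀=2 kN/m (0→w₀ over full span):
  R_A = w₀L/2 = 2·10/2 = 10 kN
  M_A = w₀L²/3 = 2·10²/3 = 200/3 kN·m
Superposition: R_A = -20 kN, M_A = -250/3 kN·m

R_A = -20 kN, M_A = -250/3 kN·m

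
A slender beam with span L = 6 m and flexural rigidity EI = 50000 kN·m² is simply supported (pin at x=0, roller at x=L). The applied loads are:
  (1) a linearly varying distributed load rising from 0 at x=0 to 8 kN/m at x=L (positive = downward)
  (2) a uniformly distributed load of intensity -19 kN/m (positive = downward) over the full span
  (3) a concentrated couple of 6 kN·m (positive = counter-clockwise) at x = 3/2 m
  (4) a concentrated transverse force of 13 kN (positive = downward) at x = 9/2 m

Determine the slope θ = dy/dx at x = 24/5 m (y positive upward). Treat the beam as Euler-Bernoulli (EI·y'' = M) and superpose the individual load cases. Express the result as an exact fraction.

Load 1 — triangular load w₀=8 kN/m (0→w₀ over full span):
  θ_1 = -w₀(7L⁴-30L²x²+15x⁴)/(360LEI) = -8·(7·6⁴-30·6²·(24/5)²+15·(24/5)⁴)/(360·6·50000) = 2271/3906250 rad
Load 2 — uniform load w=-19 kN/m over full span:
  θ_2 = -w(L³-6Lx²+4x³)/(24EI) = -(-19)·(6³-6·6·(24/5)²+4·(24/5)³)/(24·50000) = -16929/6250000 rad
Load 3 — applied couple M₀=6 kN·m at a=3/2 m (b=L-a=9/2):
  θ_3 = (M₀x²/(2L)-M₀(x-a)+C₁)/EI  [x>a] with C₁=M₀(3b²-L²)/(6L)=33/8 = (6·(24/5)²/(2·6)-6·((24/5)-(3/2))+(33/8))/50000 = -831/10000000 rad
Load 4 — point force P=13 kN at a=9/2 m (b=L-a=3/2):
  θ_4 = -Pa(2L²-6Lx+3x²+a²)/(6LEI)  [x>a] = -13·(9/2)·(2·6²-6·6·(24/5)+3·(24/5)²+(9/2)²)/(6·6·50000) = 14859/40000000 rad
Superposition: θ = Σ θ_i = -1838889/1000000000 rad ≈ -0.001839 rad

θ(24/5) = -1838889/1000000000 rad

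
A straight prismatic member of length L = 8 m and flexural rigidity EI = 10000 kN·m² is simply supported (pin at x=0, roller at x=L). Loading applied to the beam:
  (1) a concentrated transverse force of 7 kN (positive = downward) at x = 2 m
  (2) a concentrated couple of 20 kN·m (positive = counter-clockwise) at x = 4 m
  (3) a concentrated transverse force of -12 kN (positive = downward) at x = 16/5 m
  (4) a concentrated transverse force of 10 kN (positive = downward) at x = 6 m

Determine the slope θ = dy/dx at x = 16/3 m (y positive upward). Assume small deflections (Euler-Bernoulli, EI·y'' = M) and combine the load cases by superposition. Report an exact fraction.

Load 1 — point force P=7 kN at a=2 m (b=L-a=6):
  θ_1 = -Pa(2L²-6Lx+3x²+a²)/(6LEI)  [x>a] = -7·2·(2·8²-6·8·(16/3)+3·(16/3)²+2²)/(6·8·10000) = 203/180000 rad
Load 2 — applied couple M₀=20 kN·m at a=4 m (b=L-a=4):
  θ_2 = (M₀x²/(2L)-M₀(x-a)+C₁)/EI  [x>a] with C₁=M₀(3b²-L²)/(6L)=-20/3 = (20·(16/3)²/(2·8)-20·((16/3)-4)+(-20/3))/10000 = 1/4500 rad
Load 3 — point force P=-12 kN at a=16/5 m (b=L-a=24/5):
  θ_3 = -Pa(2L²-6Lx+3x²+a²)/(6LEI)  [x>a] = -(-12)·(16/5)·(2·8²-6·8·(16/3)+3·(16/3)²+(16/5)²)/(6·8·10000) = -608/234375 rad
Load 4 — point force P=10 kN at a=6 m (b=L-a=2):
  θ_4 = -Pb(L²-b²-3x²)/(6LEI)  [x≤a] = -10·2·(8²-2²-3·(16/3)²)/(6·8·10000) = 19/18000 rad
Superposition: θ = Σ θ_i = -4243/22500000 rad ≈ -0.000189 rad

θ(16/3) = -4243/22500000 rad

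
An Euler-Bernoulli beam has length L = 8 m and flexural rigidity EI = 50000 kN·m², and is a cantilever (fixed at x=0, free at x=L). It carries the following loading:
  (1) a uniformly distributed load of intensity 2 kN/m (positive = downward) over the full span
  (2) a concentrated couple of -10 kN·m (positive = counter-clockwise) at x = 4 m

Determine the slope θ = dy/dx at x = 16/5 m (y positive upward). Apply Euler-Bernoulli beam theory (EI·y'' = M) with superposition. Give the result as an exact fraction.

θ(16/5) = -3886/1171875 rad

Load 1 — uniform load w=2 kN/m over full span:
  θ_1 = -wx(x²-3Lx+3L²)/(6EI) = -2·(16/5)·((16/5)²-3·8·(16/5)+3·8²)/(6·50000) = -3136/1171875 rad
Load 2 — applied couple M₀=-10 kN·m at a=4 m (b=L-a=4):
  θ_2 = M₀x/EI  [x≤a] = (-10)·(16/5)/50000 = -2/3125 rad
Superposition: θ = Σ θ_i = -3886/1171875 rad ≈ -0.003316 rad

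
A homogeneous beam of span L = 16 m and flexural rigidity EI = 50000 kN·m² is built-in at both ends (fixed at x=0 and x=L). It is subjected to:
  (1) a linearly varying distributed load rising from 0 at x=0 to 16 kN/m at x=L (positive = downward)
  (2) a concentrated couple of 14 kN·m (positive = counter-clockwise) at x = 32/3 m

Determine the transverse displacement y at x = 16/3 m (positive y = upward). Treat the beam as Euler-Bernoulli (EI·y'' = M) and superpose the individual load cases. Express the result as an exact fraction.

y(16/3) = -237776/11390625 m

Load 1 — triangular load w₀=16 kN/m (0→w₀ over full span):
  y_1 = -w₀x²(L-x)²(x+2L)/(120LEI) = -16·(16/3)²·(16-(16/3))²·((16/3)+2·16)/(120·16·50000) = -229376/11390625 m
Load 2 — applied couple M₀=14 kN·m at a=32/3 m (b=L-a=16/3):
  y_2 = (R_Ax³/6 - M_Ax²/2)/EI  [x≤a] with R_A=7/6, M_A=14/3 = ((7/6)·(16/3)³/6 - (14/3)·(16/3)²/2)/50000 = -112/151875 m
Superposition: y = Σ y_i = -237776/11390625 m ≈ -0.020875 m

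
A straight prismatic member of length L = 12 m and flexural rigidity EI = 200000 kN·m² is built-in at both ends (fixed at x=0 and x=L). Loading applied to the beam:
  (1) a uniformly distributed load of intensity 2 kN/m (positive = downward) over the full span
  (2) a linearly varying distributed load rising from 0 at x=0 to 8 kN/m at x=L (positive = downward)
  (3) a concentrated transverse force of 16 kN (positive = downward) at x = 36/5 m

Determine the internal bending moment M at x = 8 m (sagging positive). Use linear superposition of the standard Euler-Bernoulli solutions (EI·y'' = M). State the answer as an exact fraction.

M(8) = 46952/1125 kN·m

Load 1 — uniform load w=2 kN/m over full span:
  M_1 = wLx/2 - wL²/12 - wx²/2 = 2·12·8/2 - 2·12²/12 - 2·8²/2 = 8 kN·m
Load 2 — triangular load w₀=8 kN/m (0→w₀ over full span):
  M_2 = 3w₀Lx/20 - w₀L²/30 - w₀x³/(6L) = 3·8·12·8/20 - 8·12²/30 - 8·8³/(6·12) = 896/45 kN·m
Load 3 — point force P=16 kN at a=36/5 m (b=L-a=24/5):
  M_3 = Pa²(a+3b)(L-x)/L³ - Pa²b/L²  [x>a] = 16·(36/5)²·((36/5)+3·(24/5))·(12-8)/12³ - 16·(36/5)²·(24/5)/12² = 1728/125 kN·m
Superposition: M = Σ M_i = 46952/1125 kN·m ≈ 41.735111 kN·m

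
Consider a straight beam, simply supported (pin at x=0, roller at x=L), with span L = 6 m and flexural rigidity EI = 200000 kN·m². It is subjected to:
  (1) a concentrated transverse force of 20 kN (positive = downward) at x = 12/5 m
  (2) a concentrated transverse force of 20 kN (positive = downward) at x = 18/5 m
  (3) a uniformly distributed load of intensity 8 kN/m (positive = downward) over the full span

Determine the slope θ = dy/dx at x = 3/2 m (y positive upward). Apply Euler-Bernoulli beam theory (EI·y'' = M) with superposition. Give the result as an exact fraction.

θ(3/2) = -567/1000000 rad

Load 1 — point force P=20 kN at a=12/5 m (b=L-a=18/5):
  θ_1 = -Pb(L²-b²-3x²)/(6LEI)  [x≤a] = -20·(18/5)·(6²-(18/5)²-3·(3/2)²)/(6·6·200000) = -1629/10000000 rad
Load 2 — point force P=20 kN at a=18/5 m (b=L-a=12/5):
  θ_2 = -Pb(L²-b²-3x²)/(6LEI)  [x≤a] = -20·(12/5)·(6²-(12/5)²-3·(3/2)²)/(6·6·200000) = -783/5000000 rad
Load 3 — uniform load w=8 kN/m over full span:
  θ_3 = -w(L³-6Lx²+4x³)/(24EI) = -8·(6³-6·6·(3/2)²+4·(3/2)³)/(24·200000) = -99/400000 rad
Superposition: θ = Σ θ_i = -567/1000000 rad ≈ -0.000567 rad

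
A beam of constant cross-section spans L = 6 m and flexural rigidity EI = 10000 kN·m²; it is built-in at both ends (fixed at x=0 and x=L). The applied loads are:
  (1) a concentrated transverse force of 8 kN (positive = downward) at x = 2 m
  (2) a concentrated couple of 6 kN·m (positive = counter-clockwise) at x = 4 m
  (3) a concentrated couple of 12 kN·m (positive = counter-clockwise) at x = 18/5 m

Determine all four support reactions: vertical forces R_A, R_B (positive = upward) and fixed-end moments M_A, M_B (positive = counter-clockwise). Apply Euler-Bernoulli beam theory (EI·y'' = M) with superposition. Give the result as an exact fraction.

Load 1 — point force P=8 kN at a=2 m (b=L-a=4):
  R_A = Pb²(3a+b)/L³ = 8·4²·(3·2+4)/6³ = 160/27 kN
  M_A = Pab²/L² = 8·2·4²/6² = 64/9 kN·m
  R_B = Pa²(a+3b)/L³ = 8·2²·(2+3·4)/6³ = 56/27 kN
  M_B = -Pa²b/L² = -8·2²·4/6² = -32/9 kN·m
Load 2 — applied couple M₀=6 kN·m at a=4 m (b=L-a=2):
  R_A = 6M₀ab/L³ = 6·6·4·2/6³ = 4/3 kN
  M_A = M₀b(2a-b)/L² = 6·2·(2·4-2)/6² = 2 kN·m
  R_B = -6M₀ab/L³ = -6·6·4·2/6³ = -4/3 kN
  M_B = M₀a(2b-a)/L² = 6·4·(2·2-4)/6² = 0 kN·m
Load 3 — applied couple M₀=12 kN·m at a=18/5 m (b=L-a=12/5):
  R_A = 6M₀ab/L³ = 6·12·(18/5)·(12/5)/6³ = 72/25 kN
  M_A = M₀b(2a-b)/L² = 12·(12/5)·(2·(18/5)-(12/5))/6² = 96/25 kN·m
  R_B = -6M₀ab/L³ = -6·12·(18/5)·(12/5)/6³ = -72/25 kN
  M_B = M₀a(2b-a)/L² = 12·(18/5)·(2·(12/5)-(18/5))/6² = 36/25 kN·m
Superposition: R_A = 6844/675 kN, M_A = 2914/225 kN·m, R_B = -1444/675 kN, M_B = -476/225 kN·m

R_A = 6844/675 kN, M_A = 2914/225 kN·m, R_B = -1444/675 kN, M_B = -476/225 kN·m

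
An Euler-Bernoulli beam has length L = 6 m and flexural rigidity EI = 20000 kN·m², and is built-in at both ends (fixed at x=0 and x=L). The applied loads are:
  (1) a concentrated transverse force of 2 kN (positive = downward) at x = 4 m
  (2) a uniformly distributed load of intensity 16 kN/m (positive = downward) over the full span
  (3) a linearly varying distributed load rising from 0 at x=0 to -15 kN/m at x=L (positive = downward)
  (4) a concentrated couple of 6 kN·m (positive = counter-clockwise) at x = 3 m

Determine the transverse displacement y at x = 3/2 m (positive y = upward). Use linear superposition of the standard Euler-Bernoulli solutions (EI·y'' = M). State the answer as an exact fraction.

Load 1 — point force P=2 kN at a=4 m (b=L-a=2):
  y_1 = -Pb²x²(3aL-(3a+b)x)/(6L³EI)  [x≤a] = -2·2²·(3/2)²·(3·4·6-(3·4+2)·(3/2))/(6·6³·20000) = -17/480000 m
Load 2 — uniform load w=16 kN/m over full span:
  y_2 = -wx²(L-x)²/(24EI) = -16·(3/2)²·(6-(3/2))²/(24·20000) = -243/160000 m
Load 3 — triangular load w₀=-15 kN/m (0→w₀ over full span):
  y_3 = -w₀x²(L-x)²(x+2L)/(120LEI) = -(-15)·(3/2)²·(6-(3/2))²·((3/2)+2·6)/(120·6·20000) = 6561/10240000 m
Load 4 — applied couple M₀=6 kN·m at a=3 m (b=L-a=3):
  y_4 = (R_Ax³/6 - M_Ax²/2)/EI  [x≤a] with R_A=3/2, M_A=3/2 = ((3/2)·(3/2)³/6 - (3/2)·(3/2)²/2)/20000 = -27/640000 m
Superposition: y = Σ y_i = -29357/30720000 m ≈ -0.000956 m

y(3/2) = -29357/30720000 m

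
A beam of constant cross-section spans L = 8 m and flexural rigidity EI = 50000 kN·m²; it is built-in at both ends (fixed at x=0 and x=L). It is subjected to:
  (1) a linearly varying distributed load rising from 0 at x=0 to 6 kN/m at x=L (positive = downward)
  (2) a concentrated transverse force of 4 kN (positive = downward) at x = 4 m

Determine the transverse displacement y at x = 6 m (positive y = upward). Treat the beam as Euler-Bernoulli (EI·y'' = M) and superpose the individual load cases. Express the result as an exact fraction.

Load 1 — triangular load w₀=6 kN/m (0→w₀ over full span):
  y_1 = -w₀x²(L-x)²(x+2L)/(120LEI) = -6·6²·(8-6)²·(6+2·8)/(120·8·50000) = -99/250000 m
Load 2 — point force P=4 kN at a=4 m (b=L-a=4):
  y_2 = -Pa²(L-x)²(3bL-(3b+a)(L-x))/(6L³EI)  [x>a] = -4·4²·(8-6)²·(3·4·8-(3·4+4)·(8-6))/(6·8³·50000) = -1/9375 m
Superposition: y = Σ y_i = -377/750000 m ≈ -0.000503 m

y(6) = -377/750000 m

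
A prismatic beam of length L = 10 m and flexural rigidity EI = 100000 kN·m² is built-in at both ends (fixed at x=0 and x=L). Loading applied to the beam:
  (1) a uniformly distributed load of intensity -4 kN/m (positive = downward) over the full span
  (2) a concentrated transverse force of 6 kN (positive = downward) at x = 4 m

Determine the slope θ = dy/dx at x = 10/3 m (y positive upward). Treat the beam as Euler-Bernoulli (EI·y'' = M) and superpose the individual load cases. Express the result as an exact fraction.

Load 1 — uniform load w=-4 kN/m over full span:
  θ_1 = -wx(L-x)(L-2x)/(12EI) = -(-4)·(10/3)·(10-(10/3))·(10-2·(10/3))/(12·100000) = 1/4050 rad
Load 2 — point force P=6 kN at a=4 m (b=L-a=6):
  θ_2 = -Pb²x(2aL-(3a+b)x)/(2L³EI)  [x≤a] = -6·6²·(10/3)·(2·4·10-(3·4+6)·(10/3))/(2·10³·100000) = -9/125000 rad
Superposition: θ = Σ θ_i = 1771/10125000 rad ≈ 0.000175 rad

θ(10/3) = 1771/10125000 rad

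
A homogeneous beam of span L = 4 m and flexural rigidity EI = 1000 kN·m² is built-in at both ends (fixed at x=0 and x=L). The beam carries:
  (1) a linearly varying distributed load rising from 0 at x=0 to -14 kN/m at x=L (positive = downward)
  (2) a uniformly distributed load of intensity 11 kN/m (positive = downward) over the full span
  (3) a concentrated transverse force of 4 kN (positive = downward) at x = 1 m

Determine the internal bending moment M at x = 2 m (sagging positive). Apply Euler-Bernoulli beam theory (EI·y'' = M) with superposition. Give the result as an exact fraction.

M(2) = 19/6 kN·m

Load 1 — triangular load w₀=-14 kN/m (0→w₀ over full span):
  M_1 = 3w₀Lx/20 - w₀L²/30 - w₀x³/(6L) = 3·(-14)·4·2/20 - (-14)·4²/30 - (-14)·2³/(6·4) = -14/3 kN·m
Load 2 — uniform load w=11 kN/m over full span:
  M_2 = wLx/2 - wL²/12 - wx²/2 = 11·4·2/2 - 11·4²/12 - 11·2²/2 = 22/3 kN·m
Load 3 — point force P=4 kN at a=1 m (b=L-a=3):
  M_3 = Pa²(a+3b)(L-x)/L³ - Pa²b/L²  [x>a] = 4·1²·(1+3·3)·(4-2)/4³ - 4·1²·3/4² = 1/2 kN·m
Superposition: M = Σ M_i = 19/6 kN·m ≈ 3.166667 kN·m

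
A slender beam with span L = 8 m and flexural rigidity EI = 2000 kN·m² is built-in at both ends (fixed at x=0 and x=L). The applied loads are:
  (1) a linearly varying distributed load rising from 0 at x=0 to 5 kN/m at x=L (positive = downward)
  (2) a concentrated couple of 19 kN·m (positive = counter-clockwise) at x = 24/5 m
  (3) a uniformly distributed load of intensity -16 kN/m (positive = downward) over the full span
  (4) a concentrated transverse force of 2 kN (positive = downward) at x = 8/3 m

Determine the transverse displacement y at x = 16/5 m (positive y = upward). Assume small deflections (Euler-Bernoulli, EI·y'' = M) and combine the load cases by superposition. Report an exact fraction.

y(16/5) = 4576/78125 m

Load 1 — triangular load w₀=5 kN/m (0→w₀ over full span):
  y_1 = -w₀x²(L-x)²(x+2L)/(120LEI) = -5·(16/5)²·(8-(16/5))²·((16/5)+2·8)/(120·8·2000) = -4608/390625 m
Load 2 — applied couple M₀=19 kN·m at a=24/5 m (b=L-a=16/5):
  y_2 = (R_Ax³/6 - M_Ax²/2)/EI  [x≤a] with R_A=171/50, M_A=152/25 = ((171/50)·(16/5)³/6 - (152/25)·(16/5)²/2)/2000 = -2432/390625 m
Load 3 — uniform load w=-16 kN/m over full span:
  y_3 = -wx²(L-x)²/(24EI) = -(-16)·(16/5)²·(8-(16/5))²/(24·2000) = 6144/78125 m
Load 4 — point force P=2 kN at a=8/3 m (b=L-a=16/3):
  y_4 = -Pa²(L-x)²(3bL-(3b+a)(L-x))/(6L³EI)  [x>a] = -2·(8/3)²·(8-(16/5))²·(3·(16/3)·8-(3·(16/3)+(8/3))·(8-(16/5)))/(6·8³·2000) = -32/15625 m
Superposition: y = Σ y_i = 4576/78125 m ≈ 0.058573 m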